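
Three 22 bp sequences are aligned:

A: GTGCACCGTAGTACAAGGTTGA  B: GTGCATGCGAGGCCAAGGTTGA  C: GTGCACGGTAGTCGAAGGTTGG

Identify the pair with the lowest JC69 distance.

A and C

A–B: 6/22 differ, p = 0.273, d = 0.339.
A–C: 4/22 differ, p = 0.182, d = 0.208.
B–C: 6/22 differ, p = 0.273, d = 0.339.
The smallest distance is between A and C.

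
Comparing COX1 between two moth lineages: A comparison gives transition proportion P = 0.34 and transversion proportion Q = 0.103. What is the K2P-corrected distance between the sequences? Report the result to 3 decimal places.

Under the Kimura two-parameter model, d = −½ ln(1 − 2P − Q) − ¼ ln(1 − 2Q).
1 − 2P − Q = 0.217, giving −½ ln(0.217) = 0.763929.
1 − 2Q = 0.794, giving −¼ ln(0.794) = 0.057668.
d = 0.763929 + 0.057668 = 0.821597.

0.822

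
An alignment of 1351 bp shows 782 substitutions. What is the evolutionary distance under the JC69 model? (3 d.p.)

1.108

p = 782/1351 ≈ 0.57883.
d = −(3/4) ln(1 − 4p/3) = −0.75 ln(1 − 0.771773) = −0.75 ln(0.228227)
  = −0.75 × (-1.477415) = 1.108061 substitutions/site.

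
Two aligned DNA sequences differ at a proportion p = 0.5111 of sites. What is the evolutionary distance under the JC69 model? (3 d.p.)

d = −(3/4) ln(1 − 4p/3) = −0.75 ln(1 − 0.681467) = −0.75 ln(0.318533)
  = −0.75 × (-1.144029) = 0.858022 substitutions/site.

0.858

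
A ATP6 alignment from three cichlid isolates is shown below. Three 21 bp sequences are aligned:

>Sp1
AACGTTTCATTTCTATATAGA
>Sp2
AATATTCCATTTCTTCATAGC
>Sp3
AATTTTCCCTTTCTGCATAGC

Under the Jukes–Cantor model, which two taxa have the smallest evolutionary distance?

Sp1–Sp2: 6/21 differ, p = 0.286, d = 0.360.
Sp1–Sp3: 7/21 differ, p = 0.333, d = 0.441.
Sp2–Sp3: 3/21 differ, p = 0.143, d = 0.158.
The smallest distance is between Sp2 and Sp3.

Sp2 and Sp3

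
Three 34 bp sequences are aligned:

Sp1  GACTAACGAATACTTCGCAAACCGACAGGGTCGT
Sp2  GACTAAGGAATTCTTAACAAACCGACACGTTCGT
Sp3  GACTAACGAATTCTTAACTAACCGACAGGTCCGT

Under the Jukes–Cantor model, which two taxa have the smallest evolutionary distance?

Sp1–Sp2: 6/34 differ, p = 0.176, d = 0.201.
Sp1–Sp3: 6/34 differ, p = 0.176, d = 0.201.
Sp2–Sp3: 4/34 differ, p = 0.118, d = 0.128.
The smallest distance is between Sp2 and Sp3.

Sp2 and Sp3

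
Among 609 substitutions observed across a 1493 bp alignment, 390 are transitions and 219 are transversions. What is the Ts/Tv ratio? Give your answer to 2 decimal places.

1.78

R = 390/219 = 1.780821… ≈ 1.78 (to 2 d.p.).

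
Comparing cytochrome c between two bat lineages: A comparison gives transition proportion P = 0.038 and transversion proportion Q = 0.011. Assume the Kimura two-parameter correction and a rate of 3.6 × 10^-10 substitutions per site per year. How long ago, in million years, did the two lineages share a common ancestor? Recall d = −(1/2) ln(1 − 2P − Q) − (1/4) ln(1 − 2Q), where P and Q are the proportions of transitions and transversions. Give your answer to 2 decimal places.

Under the Kimura two-parameter model, d = −½ ln(1 − 2P − Q) − ¼ ln(1 − 2Q).
1 − 2P − Q = 0.913, giving −½ ln(0.913) = 0.045510.
1 − 2Q = 0.978, giving −¼ ln(0.978) = 0.005561.
d = 0.045510 + 0.005561 = 0.051071.
Under a molecular clock d = 2μt, so t = d/(2μ) = 0.051071 / (2 × 3.6 × 10^-10) = 70.93 million years.

70.93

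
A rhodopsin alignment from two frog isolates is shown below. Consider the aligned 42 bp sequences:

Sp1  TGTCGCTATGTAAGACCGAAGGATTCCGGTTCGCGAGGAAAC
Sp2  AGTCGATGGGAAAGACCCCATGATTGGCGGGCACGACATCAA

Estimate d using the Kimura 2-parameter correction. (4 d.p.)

0.7297

Of 42 sites, 3 differences are transitions and 16 are transversions, so P = 3/42 ≈ 0.071429 and Q = 16/42 ≈ 0.380952.
Under the Kimura two-parameter model, d = −½ ln(1 − 2P − Q) − ¼ ln(1 − 2Q).
1 − 2P − Q = 0.47619, giving −½ ln(0.47619) = 0.370969.
1 − 2Q = 0.238096, giving −¼ ln(0.238096) = 0.358770.
d = 0.370969 + 0.358770 = 0.729739.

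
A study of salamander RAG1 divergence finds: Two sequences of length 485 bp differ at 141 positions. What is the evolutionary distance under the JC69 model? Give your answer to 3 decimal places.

p = 141/485 ≈ 0.290722.
d = −(3/4) ln(1 − 4p/3) = −0.75 ln(1 − 0.387629) = −0.75 ln(0.612371)
  = −0.75 × (-0.490417) = 0.367813 substitutions/site.

0.368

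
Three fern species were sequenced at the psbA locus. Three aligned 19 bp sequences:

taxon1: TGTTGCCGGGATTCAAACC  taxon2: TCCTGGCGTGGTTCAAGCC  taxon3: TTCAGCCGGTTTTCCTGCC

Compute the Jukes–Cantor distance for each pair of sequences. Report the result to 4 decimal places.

taxon1–taxon2: 6/19 sites differ → p ≈ 0.315789, d = −0.75 ln(1 − 0.421052) = 0.409907 ≈ 0.4099.
taxon1–taxon3: 8/19 sites differ → p ≈ 0.421053, d = −0.75 ln(1 − 0.561404) = 0.618132 ≈ 0.6181.
taxon2–taxon3: 8/19 sites differ → p ≈ 0.421053, d = −0.75 ln(1 − 0.561404) = 0.618132 ≈ 0.6181.

d(taxon1,taxon2) = 0.4099, d(taxon1,taxon3) = 0.6181, d(taxon2,taxon3) = 0.6181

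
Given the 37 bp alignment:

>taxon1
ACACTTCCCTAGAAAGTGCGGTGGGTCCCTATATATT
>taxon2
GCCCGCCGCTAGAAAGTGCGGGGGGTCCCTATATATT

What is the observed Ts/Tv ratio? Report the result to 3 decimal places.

Transitions are A↔G and C↔T; transversions are all other mismatches.
Transitions: 2. Transversions: 4.
R = 2/4 = 0.500.

0.500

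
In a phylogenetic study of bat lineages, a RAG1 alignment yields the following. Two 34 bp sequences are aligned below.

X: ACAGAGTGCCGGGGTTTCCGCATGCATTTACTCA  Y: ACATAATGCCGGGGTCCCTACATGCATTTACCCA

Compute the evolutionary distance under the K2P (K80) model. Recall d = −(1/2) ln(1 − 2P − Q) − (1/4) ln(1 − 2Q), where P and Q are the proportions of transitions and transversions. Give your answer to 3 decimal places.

0.256

Of 34 sites, 6 differences are transitions and 1 are transversions, so P = 6/34 ≈ 0.176471 and Q = 1/34 ≈ 0.029412.
Under the Kimura two-parameter model, d = −½ ln(1 − 2P − Q) − ¼ ln(1 − 2Q).
1 − 2P − Q = 0.617646, giving −½ ln(0.617646) = 0.240920.
1 − 2Q = 0.941176, giving −¼ ln(0.941176) = 0.015156.
d = 0.240920 + 0.015156 = 0.256076.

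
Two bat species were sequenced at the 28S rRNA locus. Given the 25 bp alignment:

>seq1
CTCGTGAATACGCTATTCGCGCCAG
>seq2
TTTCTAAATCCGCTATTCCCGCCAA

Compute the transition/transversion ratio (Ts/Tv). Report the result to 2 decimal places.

Transitions are A↔G and C↔T; transversions are all other mismatches.
Transitions: 4. Transversions: 3.
R = 4/3 = 1.333333… ≈ 1.33 (to 2 d.p.).

1.33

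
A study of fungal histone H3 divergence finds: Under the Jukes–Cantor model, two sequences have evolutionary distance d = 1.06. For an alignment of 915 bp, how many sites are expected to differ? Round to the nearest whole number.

Invert JC69: p = (3/4)(1 − e^(−4d/3)) = 0.75 × (1 − e^(-1.413333)) = 0.75 × (1 − 0.243331) = 0.567502.
Expected differing sites = pL ≈ 0.567502 × 915 = 519.26433 ≈ 519.

519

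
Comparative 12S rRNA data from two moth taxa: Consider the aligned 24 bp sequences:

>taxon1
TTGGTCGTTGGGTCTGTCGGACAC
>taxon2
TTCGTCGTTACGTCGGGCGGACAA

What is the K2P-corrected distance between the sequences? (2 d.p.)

0.31

Of 24 sites, 1 differences are transitions and 5 are transversions, so P = 1/24 ≈ 0.041667 and Q = 5/24 ≈ 0.208333.
Under the Kimura two-parameter model, d = −½ ln(1 − 2P − Q) − ¼ ln(1 − 2Q).
1 − 2P − Q = 0.708333, giving −½ ln(0.708333) = 0.172420.
1 − 2Q = 0.583334, giving −¼ ln(0.583334) = 0.134749.
d = 0.172420 + 0.134749 = 0.307169.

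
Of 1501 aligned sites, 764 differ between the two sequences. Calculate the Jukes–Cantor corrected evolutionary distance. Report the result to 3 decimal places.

p = 764/1501 ≈ 0.508994.
d = −(3/4) ln(1 − 4p/3) = −0.75 ln(1 − 0.678659) = −0.75 ln(0.321341)
  = −0.75 × (-1.135252) = 0.851439 substitutions/site.

0.851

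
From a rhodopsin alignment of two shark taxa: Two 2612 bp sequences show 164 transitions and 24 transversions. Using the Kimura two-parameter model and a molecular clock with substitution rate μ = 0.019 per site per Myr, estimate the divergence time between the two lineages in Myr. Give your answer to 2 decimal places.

2.03

P = 164/2612 ≈ 0.062787 and Q = 24/2612 ≈ 0.009188.
Under the Kimura two-parameter model, d = −½ ln(1 − 2P − Q) − ¼ ln(1 − 2Q).
1 − 2P − Q = 0.865238, giving −½ ln(0.865238) = 0.072375.
1 − 2Q = 0.981624, giving −¼ ln(0.981624) = 0.004637.
d = 0.072375 + 0.004637 = 0.077012.
Under a molecular clock d = 2μt, so t = d/(2μ) = 0.077012 / (2 × 0.019) = 2.03 Myr.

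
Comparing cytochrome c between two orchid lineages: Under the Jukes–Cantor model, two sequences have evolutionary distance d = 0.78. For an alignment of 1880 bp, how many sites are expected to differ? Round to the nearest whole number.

912

Invert JC69: p = (3/4)(1 − e^(−4d/3)) = 0.75 × (1 − e^(-1.04)) = 0.75 × (1 − 0.353455) = 0.484909.
Expected differing sites = pL ≈ 0.484909 × 1880 = 911.62892 ≈ 912.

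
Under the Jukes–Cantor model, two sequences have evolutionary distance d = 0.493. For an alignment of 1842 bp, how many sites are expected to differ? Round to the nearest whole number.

Invert JC69: p = (3/4)(1 − e^(−4d/3)) = 0.75 × (1 − e^(-0.657333)) = 0.75 × (1 − 0.518232) = 0.361326.
Expected differing sites = pL ≈ 0.361326 × 1842 = 665.562492 ≈ 666.

666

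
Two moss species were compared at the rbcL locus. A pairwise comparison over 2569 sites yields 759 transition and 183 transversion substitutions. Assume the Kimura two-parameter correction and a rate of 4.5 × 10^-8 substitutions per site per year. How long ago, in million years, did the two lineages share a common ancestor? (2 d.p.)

6.46

P = 759/2569 ≈ 0.295446 and Q = 183/2569 ≈ 0.071234.
Under the Kimura two-parameter model, d = −½ ln(1 − 2P − Q) − ¼ ln(1 − 2Q).
1 − 2P − Q = 0.337874, giving −½ ln(0.337874) = 0.542541.
1 − 2Q = 0.857532, giving −¼ ln(0.857532) = 0.038424.
d = 0.542541 + 0.038424 = 0.580965.
Under a molecular clock d = 2μt, so t = d/(2μ) = 0.580965 / (2 × 4.5 × 10^-8) = 6.46 million years.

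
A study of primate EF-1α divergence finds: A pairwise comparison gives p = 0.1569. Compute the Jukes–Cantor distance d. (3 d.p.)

d = −(3/4) ln(1 − 4p/3) = −0.75 ln(1 − 0.2092) = −0.75 ln(0.7908)
  = −0.75 × (-0.234710) = 0.176033 substitutions/site.

0.176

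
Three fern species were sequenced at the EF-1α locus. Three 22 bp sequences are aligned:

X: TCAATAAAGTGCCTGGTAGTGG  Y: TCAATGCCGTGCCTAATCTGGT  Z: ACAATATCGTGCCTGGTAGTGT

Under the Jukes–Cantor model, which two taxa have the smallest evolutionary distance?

X and Z

X–Y: 9/22 differ, p = 0.409, d = 0.591.
X–Z: 4/22 differ, p = 0.182, d = 0.208.
Y–Z: 8/22 differ, p = 0.364, d = 0.497.
The smallest distance is between X and Z.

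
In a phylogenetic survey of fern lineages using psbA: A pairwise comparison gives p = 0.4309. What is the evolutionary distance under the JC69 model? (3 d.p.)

0.641

d = −(3/4) ln(1 − 4p/3) = −0.75 ln(1 − 0.574533) = −0.75 ln(0.425467)
  = −0.75 × (-0.854568) = 0.640926 substitutions/site.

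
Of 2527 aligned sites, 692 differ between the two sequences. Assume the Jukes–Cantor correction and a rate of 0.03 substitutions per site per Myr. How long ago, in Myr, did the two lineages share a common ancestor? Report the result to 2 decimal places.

5.68

p = 692/2527 ≈ 0.273843.
d = −(3/4) ln(1 − 4p/3) = −0.75 ln(1 − 0.365124) = −0.75 ln(0.634876)
  = −0.75 × (-0.454326) = 0.340745 substitutions/site.
Under a molecular clock d = 2μt, so t = d/(2μ) = 0.340745 / (2 × 0.03) = 5.68 Myr.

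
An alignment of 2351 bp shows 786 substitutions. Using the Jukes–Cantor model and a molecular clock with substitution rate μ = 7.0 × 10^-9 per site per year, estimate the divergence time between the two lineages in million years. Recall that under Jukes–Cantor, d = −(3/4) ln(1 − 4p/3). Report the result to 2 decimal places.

31.62

p = 786/2351 ≈ 0.334326.
d = −(3/4) ln(1 − 4p/3) = −0.75 ln(1 − 0.445768) = −0.75 ln(0.554232)
  = −0.75 × (-0.590172) = 0.442629 substitutions/site.
Under a molecular clock d = 2μt, so t = d/(2μ) = 0.442629 / (2 × 7.0 × 10^-9) = 31.62 million years.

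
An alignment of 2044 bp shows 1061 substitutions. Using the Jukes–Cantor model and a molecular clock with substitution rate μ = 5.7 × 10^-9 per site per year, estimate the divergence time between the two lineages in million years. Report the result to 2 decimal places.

77.50

p = 1061/2044 ≈ 0.51908.
d = −(3/4) ln(1 − 4p/3) = −0.75 ln(1 − 0.692107) = −0.75 ln(0.307893)
  = −0.75 × (-1.178003) = 0.883502 substitutions/site.
Under a molecular clock d = 2μt, so t = d/(2μ) = 0.883502 / (2 × 5.7 × 10^-9) = 77.50 million years.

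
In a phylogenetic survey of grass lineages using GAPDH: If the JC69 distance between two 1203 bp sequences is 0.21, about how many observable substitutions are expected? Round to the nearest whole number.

220

Invert JC69: p = (3/4)(1 − e^(−4d/3)) = 0.75 × (1 − e^(-0.28)) = 0.75 × (1 − 0.755784) = 0.183162.
Expected differing sites = pL ≈ 0.183162 × 1203 = 220.343886 ≈ 220.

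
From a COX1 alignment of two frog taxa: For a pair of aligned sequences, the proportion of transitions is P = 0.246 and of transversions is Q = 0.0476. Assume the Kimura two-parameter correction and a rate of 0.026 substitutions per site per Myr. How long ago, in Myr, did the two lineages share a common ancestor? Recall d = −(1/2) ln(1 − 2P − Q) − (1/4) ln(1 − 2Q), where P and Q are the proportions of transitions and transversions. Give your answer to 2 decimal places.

Under the Kimura two-parameter model, d = −½ ln(1 − 2P − Q) − ¼ ln(1 − 2Q).
1 − 2P − Q = 0.4604, giving −½ ln(0.4604) = 0.387830.
1 − 2Q = 0.9048, giving −¼ ln(0.9048) = 0.025010.
d = 0.387830 + 0.025010 = 0.412840.
Under a molecular clock d = 2μt, so t = d/(2μ) = 0.412840 / (2 × 0.026) = 7.94 Myr.

7.94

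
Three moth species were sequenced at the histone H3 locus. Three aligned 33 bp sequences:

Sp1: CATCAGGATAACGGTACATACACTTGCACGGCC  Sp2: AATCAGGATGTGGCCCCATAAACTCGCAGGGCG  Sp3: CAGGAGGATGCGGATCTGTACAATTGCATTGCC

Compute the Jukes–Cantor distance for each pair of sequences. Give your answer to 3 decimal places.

Sp1–Sp2: 11/33 sites differ → p ≈ 0.333333, d = −0.75 ln(1 − 0.444444) = 0.440839 ≈ 0.441.
Sp1–Sp3: 12/33 sites differ → p ≈ 0.363636, d = −0.75 ln(1 − 0.484848) = 0.497470 ≈ 0.497.
Sp2–Sp3: 14/33 sites differ → p ≈ 0.424242, d = −0.75 ln(1 − 0.565656) = 0.625439 ≈ 0.625.

d(Sp1,Sp2) = 0.441, d(Sp1,Sp3) = 0.497, d(Sp2,Sp3) = 0.625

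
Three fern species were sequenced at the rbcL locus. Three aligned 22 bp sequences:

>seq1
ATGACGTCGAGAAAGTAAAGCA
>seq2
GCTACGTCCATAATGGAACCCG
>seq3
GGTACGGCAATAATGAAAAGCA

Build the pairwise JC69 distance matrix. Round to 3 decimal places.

seq1–seq2: 10/22 sites differ → p ≈ 0.454545, d = −0.75 ln(1 − 0.60606) = 0.698667 ≈ 0.699.
seq1–seq3: 8/22 sites differ → p ≈ 0.363636, d = −0.75 ln(1 − 0.484848) = 0.497470 ≈ 0.497.
seq2–seq3: 7/22 sites differ → p ≈ 0.318182, d = −0.75 ln(1 − 0.424243) = 0.414052 ≈ 0.414.

d(seq1,seq2) = 0.699, d(seq1,seq3) = 0.497, d(seq2,seq3) = 0.414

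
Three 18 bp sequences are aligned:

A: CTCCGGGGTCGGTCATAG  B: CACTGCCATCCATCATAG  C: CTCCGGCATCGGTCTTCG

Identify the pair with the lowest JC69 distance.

A and C

A–B: 7/18 differ, p = 0.389, d = 0.548.
A–C: 4/18 differ, p = 0.222, d = 0.264.
B–C: 7/18 differ, p = 0.389, d = 0.548.
The smallest distance is between A and C.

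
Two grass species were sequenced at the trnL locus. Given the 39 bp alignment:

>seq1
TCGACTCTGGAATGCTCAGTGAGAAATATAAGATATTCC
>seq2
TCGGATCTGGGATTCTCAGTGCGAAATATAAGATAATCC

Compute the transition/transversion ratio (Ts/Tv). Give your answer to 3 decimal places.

0.500

Transitions are A↔G and C↔T; transversions are all other mismatches.
Transitions: 2. Transversions: 4.
R = 2/4 = 0.500.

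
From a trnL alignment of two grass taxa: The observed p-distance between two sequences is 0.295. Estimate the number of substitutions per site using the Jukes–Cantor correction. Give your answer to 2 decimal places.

d = −(3/4) ln(1 − 4p/3) = −0.75 ln(1 − 0.393333) = −0.75 ln(0.606667)
  = −0.75 × (-0.499775) = 0.374831 substitutions/site.

0.37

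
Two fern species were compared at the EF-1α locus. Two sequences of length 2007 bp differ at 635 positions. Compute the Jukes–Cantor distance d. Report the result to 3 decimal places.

p = 635/2007 ≈ 0.316393.
d = −(3/4) ln(1 − 4p/3) = −0.75 ln(1 − 0.421857) = −0.75 ln(0.578143)
  = −0.75 × (-0.547934) = 0.410951 substitutions/site.

0.411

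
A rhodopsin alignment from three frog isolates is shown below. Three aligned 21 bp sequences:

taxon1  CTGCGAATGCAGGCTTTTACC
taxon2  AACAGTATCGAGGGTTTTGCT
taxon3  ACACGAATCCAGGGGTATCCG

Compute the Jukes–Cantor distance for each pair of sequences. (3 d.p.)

d(taxon1,taxon2) = 0.756, d(taxon1,taxon3) = 0.635, d(taxon2,taxon3) = 0.635

taxon1–taxon2: 10/21 sites differ → p ≈ 0.47619, d = −0.75 ln(1 − 0.63492) = 0.755729 ≈ 0.756.
taxon1–taxon3: 9/21 sites differ → p ≈ 0.428571, d = −0.75 ln(1 − 0.571428) = 0.635472 ≈ 0.635.
taxon2–taxon3: 9/21 sites differ → p ≈ 0.428571, d = −0.75 ln(1 − 0.571428) = 0.635472 ≈ 0.635.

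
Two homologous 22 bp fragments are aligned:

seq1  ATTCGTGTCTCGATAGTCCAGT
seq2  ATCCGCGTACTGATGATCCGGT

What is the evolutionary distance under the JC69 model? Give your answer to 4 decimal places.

0.4975

The sequences differ at 8 of 22 sites (3, 6, 9, 10, 11, 15, 16, 20), so p = 8/22 ≈ 0.363636.
d = −(3/4) ln(1 − 4p/3) = −0.75 ln(1 − 0.484848) = −0.75 ln(0.515152)
  = −0.75 × (-0.663293) = 0.497470 substitutions/site.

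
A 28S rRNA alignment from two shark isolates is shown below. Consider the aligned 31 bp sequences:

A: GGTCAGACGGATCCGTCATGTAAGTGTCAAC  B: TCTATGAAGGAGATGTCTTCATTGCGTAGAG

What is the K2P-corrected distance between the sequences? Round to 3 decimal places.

1.102

Of 31 sites, 3 differences are transitions and 14 are transversions, so P = 3/31 ≈ 0.096774 and Q = 14/31 ≈ 0.451613.
Under the Kimura two-parameter model, d = −½ ln(1 − 2P − Q) − ¼ ln(1 − 2Q).
1 − 2P − Q = 0.354839, giving −½ ln(0.354839) = 0.518046.
1 − 2Q = 0.096774, giving −¼ ln(0.096774) = 0.583844.
d = 0.518046 + 0.583844 = 1.101890.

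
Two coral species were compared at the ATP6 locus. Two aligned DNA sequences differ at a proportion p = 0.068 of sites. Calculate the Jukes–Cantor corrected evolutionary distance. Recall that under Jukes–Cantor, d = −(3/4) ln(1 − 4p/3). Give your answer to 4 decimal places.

d = −(3/4) ln(1 − 4p/3) = −0.75 ln(1 − 0.090667) = −0.75 ln(0.909333)
  = −0.75 × (-0.095044) = 0.071283 substitutions/site.

0.0713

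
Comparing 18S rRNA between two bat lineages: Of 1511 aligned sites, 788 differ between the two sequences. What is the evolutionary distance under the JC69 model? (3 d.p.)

0.891

p = 788/1511 ≈ 0.521509.
d = −(3/4) ln(1 − 4p/3) = −0.75 ln(1 − 0.695345) = −0.75 ln(0.304655)
  = −0.75 × (-1.188575) = 0.891431 substitutions/site.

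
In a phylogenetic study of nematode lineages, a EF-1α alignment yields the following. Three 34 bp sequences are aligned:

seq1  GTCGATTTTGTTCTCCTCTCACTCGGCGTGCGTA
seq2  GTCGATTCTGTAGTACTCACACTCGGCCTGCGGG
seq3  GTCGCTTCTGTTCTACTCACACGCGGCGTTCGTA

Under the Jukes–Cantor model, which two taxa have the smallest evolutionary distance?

seq1 and seq3

seq1–seq2: 8/34 differ, p = 0.235, d = 0.282.
seq1–seq3: 6/34 differ, p = 0.176, d = 0.201.
seq2–seq3: 8/34 differ, p = 0.235, d = 0.282.
The smallest distance is between seq1 and seq3.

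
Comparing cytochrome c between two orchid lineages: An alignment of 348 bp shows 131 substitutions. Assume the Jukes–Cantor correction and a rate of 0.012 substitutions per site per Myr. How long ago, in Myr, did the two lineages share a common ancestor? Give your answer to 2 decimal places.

p = 131/348 ≈ 0.376437.
d = −(3/4) ln(1 − 4p/3) = −0.75 ln(1 − 0.501916) = −0.75 ln(0.498084)
  = −0.75 × (-0.696987) = 0.522740 substitutions/site.
Under a molecular clock d = 2μt, so t = d/(2μ) = 0.522740 / (2 × 0.012) = 21.78 Myr.

21.78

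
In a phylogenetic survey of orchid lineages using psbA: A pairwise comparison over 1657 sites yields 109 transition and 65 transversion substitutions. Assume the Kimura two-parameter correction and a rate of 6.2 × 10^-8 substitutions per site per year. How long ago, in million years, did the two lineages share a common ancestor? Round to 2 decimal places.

0.92

P = 109/1657 ≈ 0.065782 and Q = 65/1657 ≈ 0.039228.
Under the Kimura two-parameter model, d = −½ ln(1 − 2P − Q) − ¼ ln(1 − 2Q).
1 − 2P − Q = 0.829208, giving −½ ln(0.829208) = 0.093642.
1 − 2Q = 0.921544, giving −¼ ln(0.921544) = 0.020426.
d = 0.093642 + 0.020426 = 0.114068.
Under a molecular clock d = 2μt, so t = d/(2μ) = 0.114068 / (2 × 6.2 × 10^-8) = 0.92 million years.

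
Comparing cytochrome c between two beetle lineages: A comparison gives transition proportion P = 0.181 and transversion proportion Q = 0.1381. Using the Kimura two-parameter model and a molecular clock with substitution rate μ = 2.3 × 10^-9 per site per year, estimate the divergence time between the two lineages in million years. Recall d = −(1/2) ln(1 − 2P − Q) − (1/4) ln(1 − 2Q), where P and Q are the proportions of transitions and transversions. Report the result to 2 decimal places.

92.93

Under the Kimura two-parameter model, d = −½ ln(1 − 2P − Q) − ¼ ln(1 − 2Q).
1 − 2P − Q = 0.4999, giving −½ ln(0.4999) = 0.346674.
1 − 2Q = 0.7238, giving −¼ ln(0.7238) = 0.080810.
d = 0.346674 + 0.080810 = 0.427484.
Under a molecular clock d = 2μt, so t = d/(2μ) = 0.427484 / (2 × 2.3 × 10^-9) = 92.93 million years.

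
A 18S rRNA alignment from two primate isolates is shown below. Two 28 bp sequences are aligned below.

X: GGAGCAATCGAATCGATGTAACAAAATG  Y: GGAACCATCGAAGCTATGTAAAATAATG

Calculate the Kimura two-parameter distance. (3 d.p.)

0.254

Of 28 sites, 1 differences are transitions and 5 are transversions, so P = 1/28 ≈ 0.035714 and Q = 5/28 ≈ 0.178571.
Under the Kimura two-parameter model, d = −½ ln(1 − 2P − Q) − ¼ ln(1 − 2Q).
1 − 2P − Q = 0.750001, giving −½ ln(0.750001) = 0.143840.
1 − 2Q = 0.642858, giving −¼ ln(0.642858) = 0.110458.
d = 0.143840 + 0.110458 = 0.254298.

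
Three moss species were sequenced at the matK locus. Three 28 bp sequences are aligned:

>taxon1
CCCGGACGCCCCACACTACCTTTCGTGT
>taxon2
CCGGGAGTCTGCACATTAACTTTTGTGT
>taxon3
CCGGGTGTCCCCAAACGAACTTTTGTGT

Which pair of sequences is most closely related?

taxon2 and taxon3

taxon1–taxon2: 8/28 differ, p = 0.286, d = 0.360.
taxon1–taxon3: 8/28 differ, p = 0.286, d = 0.360.
taxon2–taxon3: 6/28 differ, p = 0.214, d = 0.252.
The smallest distance is between taxon2 and taxon3.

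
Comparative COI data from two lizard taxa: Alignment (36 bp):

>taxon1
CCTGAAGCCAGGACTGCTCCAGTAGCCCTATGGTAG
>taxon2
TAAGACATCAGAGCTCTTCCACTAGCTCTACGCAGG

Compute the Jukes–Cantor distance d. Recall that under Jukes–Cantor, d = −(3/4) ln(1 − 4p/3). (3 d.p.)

0.673

The sequences differ at 16 of 36 sites, so p = 16/36 ≈ 0.444444.
d = −(3/4) ln(1 − 4p/3) = −0.75 ln(1 − 0.592592) = −0.75 ln(0.407408)
  = −0.75 × (-0.897940) = 0.673455 substitutions/site.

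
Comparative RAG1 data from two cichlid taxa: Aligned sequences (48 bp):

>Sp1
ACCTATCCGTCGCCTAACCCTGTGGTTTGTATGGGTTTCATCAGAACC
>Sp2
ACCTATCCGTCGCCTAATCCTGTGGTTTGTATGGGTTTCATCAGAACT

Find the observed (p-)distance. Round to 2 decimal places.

The sequences differ at 2 of 48 positions (sites 18, 48).
p = 2/48 = 0.041666… ≈ 0.04 (to 2 d.p.).

0.04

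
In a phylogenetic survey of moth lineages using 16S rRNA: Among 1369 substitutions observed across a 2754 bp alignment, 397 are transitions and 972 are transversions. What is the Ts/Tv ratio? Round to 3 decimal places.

R = 397/972 = 0.408436… ≈ 0.408 (to 3 d.p.).

0.408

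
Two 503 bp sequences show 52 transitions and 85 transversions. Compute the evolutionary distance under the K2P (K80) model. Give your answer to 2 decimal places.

0.34

P = 52/503 ≈ 0.10338 and Q = 85/503 ≈ 0.168986.
Under the Kimura two-parameter model, d = −½ ln(1 − 2P − Q) − ¼ ln(1 − 2Q).
1 − 2P − Q = 0.624254, giving −½ ln(0.624254) = 0.235599.
1 − 2Q = 0.662028, giving −¼ ln(0.662028) = 0.103112.
d = 0.235599 + 0.103112 = 0.338711.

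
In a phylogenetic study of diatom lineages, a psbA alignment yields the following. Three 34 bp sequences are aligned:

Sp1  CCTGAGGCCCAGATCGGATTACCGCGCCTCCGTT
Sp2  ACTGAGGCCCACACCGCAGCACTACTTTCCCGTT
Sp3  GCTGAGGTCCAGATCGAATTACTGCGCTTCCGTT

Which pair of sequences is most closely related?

Sp1–Sp2: 12/34 differ, p = 0.353, d = 0.477.
Sp1–Sp3: 5/34 differ, p = 0.147, d = 0.164.
Sp2–Sp3: 11/34 differ, p = 0.324, d = 0.423.
The smallest distance is between Sp1 and Sp3.

Sp1 and Sp3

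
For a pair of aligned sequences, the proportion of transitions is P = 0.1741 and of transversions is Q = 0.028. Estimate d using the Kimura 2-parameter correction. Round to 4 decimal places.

Under the Kimura two-parameter model, d = −½ ln(1 − 2P − Q) − ¼ ln(1 − 2Q).
1 − 2P − Q = 0.6238, giving −½ ln(0.6238) = 0.235963.
1 − 2Q = 0.944, giving −¼ ln(0.944) = 0.014407.
d = 0.235963 + 0.014407 = 0.250370.

0.2504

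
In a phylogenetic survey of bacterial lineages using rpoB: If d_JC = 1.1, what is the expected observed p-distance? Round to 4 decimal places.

0.5770

p = (3/4)(1 − e^(−4d/3)) = 0.75 × (1 − e^(-1.466667)) = 0.75 × (1 − 0.230693) = 0.576980.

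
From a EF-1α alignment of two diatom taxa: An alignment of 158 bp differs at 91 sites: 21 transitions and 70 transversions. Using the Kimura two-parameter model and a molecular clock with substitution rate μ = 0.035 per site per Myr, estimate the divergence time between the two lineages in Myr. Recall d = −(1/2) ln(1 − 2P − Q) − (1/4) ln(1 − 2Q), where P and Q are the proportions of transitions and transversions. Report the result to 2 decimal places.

16.57

P = 21/158 ≈ 0.132911 and Q = 70/158 ≈ 0.443038.
Under the Kimura two-parameter model, d = −½ ln(1 − 2P − Q) − ¼ ln(1 − 2Q).
1 − 2P − Q = 0.29114, giving −½ ln(0.29114) = 0.616976.
1 − 2Q = 0.113924, giving −¼ ln(0.113924) = 0.543056.
d = 0.616976 + 0.543056 = 1.160032.
Under a molecular clock d = 2μt, so t = d/(2μ) = 1.160032 / (2 × 0.035) = 16.57 Myr.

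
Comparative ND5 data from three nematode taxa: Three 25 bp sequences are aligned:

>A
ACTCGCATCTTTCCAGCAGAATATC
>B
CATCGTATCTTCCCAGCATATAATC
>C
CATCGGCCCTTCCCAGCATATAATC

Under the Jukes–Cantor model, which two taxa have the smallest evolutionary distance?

A–B: 7/25 differ, p = 0.280, d = 0.351.
A–C: 9/25 differ, p = 0.360, d = 0.490.
B–C: 3/25 differ, p = 0.120, d = 0.131.
The smallest distance is between B and C.

B and C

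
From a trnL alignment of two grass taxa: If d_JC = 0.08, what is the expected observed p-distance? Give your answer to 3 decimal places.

p = (3/4)(1 − e^(−4d/3)) = 0.75 × (1 − e^(-0.106667)) = 0.75 × (1 − 0.898825) = 0.075881.

0.076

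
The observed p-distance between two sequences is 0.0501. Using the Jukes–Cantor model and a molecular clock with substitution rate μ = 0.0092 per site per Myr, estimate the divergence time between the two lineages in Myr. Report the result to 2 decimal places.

2.82

d = −(3/4) ln(1 − 4p/3) = −0.75 ln(1 − 0.0668) = −0.75 ln(0.9332)
  = −0.75 × (-0.069136) = 0.051852 substitutions/site.
Under a molecular clock d = 2μt, so t = d/(2μ) = 0.051852 / (2 × 0.0092) = 2.82 Myr.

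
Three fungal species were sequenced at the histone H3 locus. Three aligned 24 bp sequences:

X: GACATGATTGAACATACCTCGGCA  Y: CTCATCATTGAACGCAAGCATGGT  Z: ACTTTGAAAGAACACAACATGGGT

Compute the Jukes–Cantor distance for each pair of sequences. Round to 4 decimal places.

X–Y: 12/24 sites differ → p = 0.5, d = −0.75 ln(1 − 0.666667) = 0.823960 ≈ 0.8240.
X–Z: 12/24 sites differ → p = 0.5, d = −0.75 ln(1 − 0.666667) = 0.823960 ≈ 0.8240.
Y–Z: 12/24 sites differ → p = 0.5, d = −0.75 ln(1 − 0.666667) = 0.823960 ≈ 0.8240.

d(X,Y) = 0.8240, d(X,Z) = 0.8240, d(Y,Z) = 0.8240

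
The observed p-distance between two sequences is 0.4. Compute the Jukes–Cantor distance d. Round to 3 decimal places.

0.572

d = −(3/4) ln(1 − 4p/3) = −0.75 ln(1 − 0.533333) = −0.75 ln(0.466667)
  = −0.75 × (-0.762139) = 0.571604 substitutions/site.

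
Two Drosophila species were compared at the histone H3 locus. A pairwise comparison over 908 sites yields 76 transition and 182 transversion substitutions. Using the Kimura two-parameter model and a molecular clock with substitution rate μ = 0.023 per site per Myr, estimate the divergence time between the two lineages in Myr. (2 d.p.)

7.77

P = 76/908 ≈ 0.0837 and Q = 182/908 ≈ 0.200441.
Under the Kimura two-parameter model, d = −½ ln(1 − 2P − Q) − ¼ ln(1 − 2Q).
1 − 2P − Q = 0.632159, giving −½ ln(0.632159) = 0.229307.
1 − 2Q = 0.599118, giving −¼ ln(0.599118) = 0.128074.
d = 0.229307 + 0.128074 = 0.357381.
Under a molecular clock d = 2μt, so t = d/(2μ) = 0.357381 / (2 × 0.023) = 7.77 Myr.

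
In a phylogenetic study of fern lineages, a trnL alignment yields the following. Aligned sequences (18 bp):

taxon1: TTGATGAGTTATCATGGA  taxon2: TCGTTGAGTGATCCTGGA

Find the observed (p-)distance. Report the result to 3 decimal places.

The sequences differ at 4 of 18 positions (sites 2, 4, 10, 14).
p = 4/18 = 0.222222… ≈ 0.222 (to 3 d.p.).

0.222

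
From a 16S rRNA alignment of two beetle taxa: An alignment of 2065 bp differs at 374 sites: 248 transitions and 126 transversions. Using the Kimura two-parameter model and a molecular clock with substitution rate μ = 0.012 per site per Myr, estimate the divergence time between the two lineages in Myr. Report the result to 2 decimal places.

8.82

P = 248/2065 ≈ 0.120097 and Q = 126/2065 ≈ 0.061017.
Under the Kimura two-parameter model, d = −½ ln(1 − 2P − Q) − ¼ ln(1 − 2Q).
1 − 2P − Q = 0.698789, giving −½ ln(0.698789) = 0.179203.
1 − 2Q = 0.877966, giving −¼ ln(0.877966) = 0.032537.
d = 0.179203 + 0.032537 = 0.211740.
Under a molecular clock d = 2μt, so t = d/(2μ) = 0.211740 / (2 × 0.012) = 8.82 Myr.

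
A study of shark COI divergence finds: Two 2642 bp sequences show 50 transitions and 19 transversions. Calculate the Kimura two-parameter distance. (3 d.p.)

P = 50/2642 ≈ 0.018925 and Q = 19/2642 ≈ 0.007192.
Under the Kimura two-parameter model, d = −½ ln(1 − 2P − Q) − ¼ ln(1 − 2Q).
1 − 2P − Q = 0.954958, giving −½ ln(0.954958) = 0.023044.
1 − 2Q = 0.985616, giving −¼ ln(0.985616) = 0.003622.
d = 0.023044 + 0.003622 = 0.026666.

0.027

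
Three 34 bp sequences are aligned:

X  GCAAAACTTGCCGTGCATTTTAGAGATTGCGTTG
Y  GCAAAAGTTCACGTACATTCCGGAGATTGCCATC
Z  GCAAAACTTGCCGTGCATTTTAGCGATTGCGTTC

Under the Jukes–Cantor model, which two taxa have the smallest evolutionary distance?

X–Y: 10/34 differ, p = 0.294, d = 0.373.
X–Z: 2/34 differ, p = 0.059, d = 0.061.
Y–Z: 10/34 differ, p = 0.294, d = 0.373.
The smallest distance is between X and Z.

X and Z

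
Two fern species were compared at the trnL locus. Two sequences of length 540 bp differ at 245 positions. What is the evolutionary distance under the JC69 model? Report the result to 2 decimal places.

0.70

p = 245/540 ≈ 0.453704.
d = −(3/4) ln(1 − 4p/3) = −0.75 ln(1 − 0.604939) = −0.75 ln(0.395061)
  = −0.75 × (-0.928715) = 0.696536 substitutions/site.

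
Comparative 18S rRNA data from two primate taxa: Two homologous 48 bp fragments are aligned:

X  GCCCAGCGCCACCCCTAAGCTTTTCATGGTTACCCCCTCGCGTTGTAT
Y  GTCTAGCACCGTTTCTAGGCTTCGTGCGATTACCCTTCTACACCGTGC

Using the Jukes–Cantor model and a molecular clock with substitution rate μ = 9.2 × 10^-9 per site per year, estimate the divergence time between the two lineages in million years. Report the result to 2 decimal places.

The sequences differ at 24 of 48 sites, so p = 24/48 = 0.5.
d = −(3/4) ln(1 − 4p/3) = −0.75 ln(1 − 0.666667) = −0.75 ln(0.333333)
  = −0.75 × (-1.098613) = 0.823960 substitutions/site.
Under a molecular clock d = 2μt, so t = d/(2μ) = 0.823960 / (2 × 9.2 × 10^-9) = 44.78 million years.

44.78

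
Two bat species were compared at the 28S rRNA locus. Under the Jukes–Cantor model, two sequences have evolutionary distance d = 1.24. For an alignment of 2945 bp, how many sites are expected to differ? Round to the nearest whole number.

1786

Invert JC69: p = (3/4)(1 − e^(−4d/3)) = 0.75 × (1 − e^(-1.653333)) = 0.75 × (1 − 0.191411) = 0.606442.
Expected differing sites = pL ≈ 0.606442 × 2945 = 1785.97169 ≈ 1786.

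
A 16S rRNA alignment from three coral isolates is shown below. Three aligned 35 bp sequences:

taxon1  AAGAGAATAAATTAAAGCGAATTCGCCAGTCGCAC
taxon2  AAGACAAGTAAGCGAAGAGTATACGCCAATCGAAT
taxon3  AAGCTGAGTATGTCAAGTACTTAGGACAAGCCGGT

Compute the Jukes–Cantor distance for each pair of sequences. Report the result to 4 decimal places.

taxon1–taxon2: 12/35 sites differ → p ≈ 0.342857, d = −0.75 ln(1 − 0.457143) = 0.458182 ≈ 0.4582.
taxon1–taxon3: 21/35 sites differ → p = 0.6, d = −0.75 ln(1 − 0.8) = 1.207078 ≈ 1.2071.
taxon2–taxon3: 16/35 sites differ → p ≈ 0.457143, d = −0.75 ln(1 − 0.609524) = 0.705292 ≈ 0.7053.

d(taxon1,taxon2) = 0.4582, d(taxon1,taxon3) = 1.2071, d(taxon2,taxon3) = 0.7053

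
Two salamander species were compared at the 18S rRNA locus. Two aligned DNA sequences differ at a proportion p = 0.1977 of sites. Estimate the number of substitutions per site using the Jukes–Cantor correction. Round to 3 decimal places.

0.229

d = −(3/4) ln(1 − 4p/3) = −0.75 ln(1 − 0.2636) = −0.75 ln(0.7364)
  = −0.75 × (-0.305982) = 0.229487 substitutions/site.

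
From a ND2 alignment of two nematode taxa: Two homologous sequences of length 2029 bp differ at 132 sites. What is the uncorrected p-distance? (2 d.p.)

p = 132/2029 = 0.065056… ≈ 0.07 (to 2 d.p.).

0.07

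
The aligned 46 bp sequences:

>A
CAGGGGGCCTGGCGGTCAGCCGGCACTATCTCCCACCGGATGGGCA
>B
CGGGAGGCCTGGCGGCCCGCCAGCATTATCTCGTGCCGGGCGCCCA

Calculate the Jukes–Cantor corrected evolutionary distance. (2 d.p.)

0.35

The sequences differ at 13 of 46 sites, so p = 13/46 ≈ 0.282609.
d = −(3/4) ln(1 − 4p/3) = −0.75 ln(1 − 0.376812) = −0.75 ln(0.623188)
  = −0.75 × (-0.472907) = 0.354680 substitutions/site.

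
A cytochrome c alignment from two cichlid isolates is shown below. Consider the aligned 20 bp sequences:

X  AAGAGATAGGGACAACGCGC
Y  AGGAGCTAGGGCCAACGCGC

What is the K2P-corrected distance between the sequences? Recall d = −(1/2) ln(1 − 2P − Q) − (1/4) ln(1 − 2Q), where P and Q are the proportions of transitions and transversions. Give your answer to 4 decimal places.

Of 20 sites, 1 differences are transitions and 2 are transversions, so P = 1/20 = 0.05 and Q = 2/20 = 0.1.
Under the Kimura two-parameter model, d = −½ ln(1 − 2P − Q) − ¼ ln(1 − 2Q).
1 − 2P − Q = 0.8, giving −½ ln(0.8) = 0.111572.
1 − 2Q = 0.8, giving −¼ ln(0.8) = 0.055786.
d = 0.111572 + 0.055786 = 0.167358.

0.1674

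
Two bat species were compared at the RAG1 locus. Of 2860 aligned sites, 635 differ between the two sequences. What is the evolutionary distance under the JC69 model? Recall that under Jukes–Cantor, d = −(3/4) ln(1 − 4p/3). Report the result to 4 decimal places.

p = 635/2860 ≈ 0.222028.
d = −(3/4) ln(1 − 4p/3) = −0.75 ln(1 − 0.296037) = −0.75 ln(0.703963)
  = −0.75 × (-0.351029) = 0.263272 substitutions/site.

0.2633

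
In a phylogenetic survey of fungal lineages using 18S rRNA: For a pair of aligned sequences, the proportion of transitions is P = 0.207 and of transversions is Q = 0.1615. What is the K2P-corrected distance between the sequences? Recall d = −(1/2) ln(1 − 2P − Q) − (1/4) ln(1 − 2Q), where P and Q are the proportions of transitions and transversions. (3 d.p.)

0.526

Under the Kimura two-parameter model, d = −½ ln(1 − 2P − Q) − ¼ ln(1 − 2Q).
1 − 2P − Q = 0.4245, giving −½ ln(0.4245) = 0.428422.
1 − 2Q = 0.677, giving −¼ ln(0.677) = 0.097521.
d = 0.428422 + 0.097521 = 0.525943.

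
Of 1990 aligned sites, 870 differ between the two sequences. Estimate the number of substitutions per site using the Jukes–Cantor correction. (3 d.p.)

0.656

p = 870/1990 ≈ 0.437186.
d = −(3/4) ln(1 − 4p/3) = −0.75 ln(1 − 0.582915) = −0.75 ln(0.417085)
  = −0.75 × (-0.874465) = 0.655849 substitutions/site.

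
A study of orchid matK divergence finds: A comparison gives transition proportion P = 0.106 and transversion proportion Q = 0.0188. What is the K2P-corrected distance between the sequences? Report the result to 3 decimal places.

0.141

Under the Kimura two-parameter model, d = −½ ln(1 − 2P − Q) − ¼ ln(1 − 2Q).
1 − 2P − Q = 0.7692, giving −½ ln(0.7692) = 0.131202.
1 − 2Q = 0.9624, giving −¼ ln(0.9624) = 0.009581.
d = 0.131202 + 0.009581 = 0.140783.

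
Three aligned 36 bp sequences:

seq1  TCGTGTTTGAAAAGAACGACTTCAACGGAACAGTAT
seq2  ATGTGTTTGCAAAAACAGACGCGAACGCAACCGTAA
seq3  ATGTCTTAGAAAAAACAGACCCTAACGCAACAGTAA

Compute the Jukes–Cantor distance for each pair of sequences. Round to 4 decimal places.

seq1–seq2: 12/36 sites differ → p ≈ 0.333333, d = −0.75 ln(1 − 0.444444) = 0.440839 ≈ 0.4408.
seq1–seq3: 12/36 sites differ → p ≈ 0.333333, d = −0.75 ln(1 − 0.444444) = 0.440839 ≈ 0.4408.
seq2–seq3: 6/36 sites differ → p ≈ 0.166667, d = −0.75 ln(1 − 0.222223) = 0.188487 ≈ 0.1885.

d(seq1,seq2) = 0.4408, d(seq1,seq3) = 0.4408, d(seq2,seq3) = 0.1885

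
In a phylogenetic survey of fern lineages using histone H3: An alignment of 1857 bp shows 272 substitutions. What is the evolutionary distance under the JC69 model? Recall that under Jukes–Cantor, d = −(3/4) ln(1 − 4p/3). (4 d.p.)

0.1630

p = 272/1857 ≈ 0.146473.
d = −(3/4) ln(1 − 4p/3) = −0.75 ln(1 − 0.195297) = −0.75 ln(0.804703)
  = −0.75 × (-0.217282) = 0.162962 substitutions/site.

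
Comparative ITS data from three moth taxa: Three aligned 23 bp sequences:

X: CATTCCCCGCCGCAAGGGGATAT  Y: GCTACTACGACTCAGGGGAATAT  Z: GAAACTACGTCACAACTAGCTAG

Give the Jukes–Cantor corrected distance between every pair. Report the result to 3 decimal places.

X–Y: 9/23 sites differ → p ≈ 0.391304, d = −0.75 ln(1 − 0.521739) = 0.553199 ≈ 0.553.
X–Z: 12/23 sites differ → p ≈ 0.521739, d = −0.75 ln(1 − 0.695652) = 0.892188 ≈ 0.892.
Y–Z: 11/23 sites differ → p ≈ 0.478261, d = −0.75 ln(1 − 0.637681) = 0.761423 ≈ 0.761.

d(X,Y) = 0.553, d(X,Z) = 0.892, d(Y,Z) = 0.761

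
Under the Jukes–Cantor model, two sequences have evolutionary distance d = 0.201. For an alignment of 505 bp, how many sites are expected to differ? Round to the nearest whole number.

Invert JC69: p = (3/4)(1 − e^(−4d/3)) = 0.75 × (1 − e^(-0.268)) = 0.75 × (1 − 0.764908) = 0.176319.
Expected differing sites = pL ≈ 0.176319 × 505 = 89.041095 ≈ 89.

89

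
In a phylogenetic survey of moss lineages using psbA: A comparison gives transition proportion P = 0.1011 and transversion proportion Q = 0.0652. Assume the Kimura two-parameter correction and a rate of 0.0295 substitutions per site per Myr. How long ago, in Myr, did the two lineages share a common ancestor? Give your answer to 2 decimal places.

Under the Kimura two-parameter model, d = −½ ln(1 − 2P − Q) − ¼ ln(1 − 2Q).
1 − 2P − Q = 0.7326, giving −½ ln(0.7326) = 0.155578.
1 − 2Q = 0.8696, giving −¼ ln(0.8696) = 0.034930.
d = 0.155578 + 0.034930 = 0.190508.
Under a molecular clock d = 2μt, so t = d/(2μ) = 0.190508 / (2 × 0.0295) = 3.23 Myr.

3.23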